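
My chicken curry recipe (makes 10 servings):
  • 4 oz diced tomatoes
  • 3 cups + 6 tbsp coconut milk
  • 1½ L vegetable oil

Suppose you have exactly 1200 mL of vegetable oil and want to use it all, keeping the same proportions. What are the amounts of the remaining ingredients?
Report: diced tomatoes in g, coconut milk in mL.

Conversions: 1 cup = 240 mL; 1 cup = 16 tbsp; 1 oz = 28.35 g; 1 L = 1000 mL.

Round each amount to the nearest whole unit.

diced tomatoes: 91 g; coconut milk: 648 mL

The original recipe has 1500 mL of vegetable oil, so the scaling factor is 1200 ÷ 1500 = 4/5 = 0.8.
diced tomatoes: 4 oz × 4/5 × 28.35 g/oz ≈ 91 g
coconut milk: (3 cup + 6 tbsp = 3.375 cup) × 4/5 × 240 mL/cup = 648 mL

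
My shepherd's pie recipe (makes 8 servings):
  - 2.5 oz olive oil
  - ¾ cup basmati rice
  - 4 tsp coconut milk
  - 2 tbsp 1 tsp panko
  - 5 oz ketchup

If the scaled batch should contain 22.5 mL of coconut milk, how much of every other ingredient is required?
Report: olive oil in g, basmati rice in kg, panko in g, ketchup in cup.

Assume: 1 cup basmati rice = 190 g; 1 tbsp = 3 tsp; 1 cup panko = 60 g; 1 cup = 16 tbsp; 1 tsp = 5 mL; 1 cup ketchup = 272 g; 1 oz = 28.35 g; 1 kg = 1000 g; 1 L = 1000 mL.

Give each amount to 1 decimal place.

olive oil: 79.7 g; basmati rice: 0.2 kg; panko: 9.8 g; ketchup: 0.6 cup

The original recipe has 20 mL of coconut milk, so the scaling factor is 22.5 ÷ 20 = 9/8 = 1.125.
olive oil: 2.5 oz × 9/8 × 28.35 g/oz ≈ 79.7 g
basmati rice: 0.75 cup × 9/8 × 190 g/cup ÷ 1000 g/kg ≈ 0.2 kg
panko: (2 tbsp + 1 tsp = 7/3 tbsp) × 9/8 ÷ 16 tbsp/cup × 60 g/cup ≈ 9.8 g
ketchup: 5 oz × 9/8 × 28.35 g/oz ÷ 272 g/cup ≈ 0.6 cup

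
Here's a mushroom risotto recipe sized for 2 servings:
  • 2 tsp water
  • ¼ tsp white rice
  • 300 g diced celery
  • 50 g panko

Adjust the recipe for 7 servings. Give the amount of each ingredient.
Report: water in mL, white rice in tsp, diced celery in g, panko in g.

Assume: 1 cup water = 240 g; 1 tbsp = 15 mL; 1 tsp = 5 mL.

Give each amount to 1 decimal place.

water: 35.0 mL; white rice: 0.9 tsp; diced celery: 1050.0 g; panko: 175.0 g

Scaling factor: 7/2 = 3.5.
water: 2 tsp × 7/2 × 5 mL/tsp = 35.0 mL
white rice: 0.25 tsp × 7/2 ≈ 0.9 tsp
diced celery: 300 g × 7/2 = 1050.0 g
panko: 50 g × 7/2 = 175.0 g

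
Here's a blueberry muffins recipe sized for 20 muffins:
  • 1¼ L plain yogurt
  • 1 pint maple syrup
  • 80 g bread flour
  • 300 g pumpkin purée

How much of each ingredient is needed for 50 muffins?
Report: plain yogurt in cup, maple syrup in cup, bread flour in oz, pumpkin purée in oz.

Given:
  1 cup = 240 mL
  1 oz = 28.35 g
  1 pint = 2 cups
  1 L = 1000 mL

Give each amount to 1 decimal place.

Scaling factor: 50/20 = 5/2 = 2.5.
plain yogurt: 1.25 L × 5/2 × 1000 mL/L ÷ 240 mL/cup ≈ 13.0 cup
maple syrup: 1 pint × 5/2 × 2 cup/pint = 5.0 cup
bread flour: 80 g × 5/2 ÷ 28.35 g/oz ≈ 7.1 oz
pumpkin purée: 300 g × 5/2 ÷ 28.35 g/oz ≈ 26.5 oz

plain yogurt: 13.0 cup; maple syrup: 5.0 cup; bread flour: 7.1 oz; pumpkin purée: 26.5 oz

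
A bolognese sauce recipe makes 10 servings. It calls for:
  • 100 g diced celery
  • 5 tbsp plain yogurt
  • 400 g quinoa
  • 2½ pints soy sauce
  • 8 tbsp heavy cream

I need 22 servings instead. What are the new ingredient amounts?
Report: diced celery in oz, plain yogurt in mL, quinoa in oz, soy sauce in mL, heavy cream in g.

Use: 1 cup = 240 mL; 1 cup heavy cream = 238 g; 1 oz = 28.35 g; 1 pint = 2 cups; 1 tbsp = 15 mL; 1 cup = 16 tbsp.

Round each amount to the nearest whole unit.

diced celery: 8 oz; plain yogurt: 165 mL; quinoa: 31 oz; soy sauce: 2640 mL; heavy cream: 262 g

Scaling factor: 22/10 = 11/5 = 2.2.
diced celery: 100 g × 11/5 ÷ 28.35 g/oz ≈ 8 oz
plain yogurt: 5 tbsp × 11/5 × 15 mL/tbsp = 165 mL
quinoa: 400 g × 11/5 ÷ 28.35 g/oz ≈ 31 oz
soy sauce: 2.5 pint × 11/5 × 2 cup/pint × 240 mL/cup = 2640 mL
heavy cream: 8 tbsp × 11/5 ÷ 16 tbsp/cup × 238 g/cup ≈ 262 g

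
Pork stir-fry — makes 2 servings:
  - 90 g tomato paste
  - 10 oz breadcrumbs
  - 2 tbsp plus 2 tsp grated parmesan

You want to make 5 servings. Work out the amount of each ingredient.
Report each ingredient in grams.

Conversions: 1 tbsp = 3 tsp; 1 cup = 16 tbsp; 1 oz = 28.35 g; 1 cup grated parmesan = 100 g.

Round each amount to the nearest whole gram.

tomato paste: 225 g; breadcrumbs: 709 g; grated parmesan: 42 g

Scaling factor: 5/2 = 2.5.
tomato paste: 90 g × 5/2 = 225 g
breadcrumbs: 10 oz × 5/2 × 28.35 g/oz ≈ 709 g
grated parmesan: (2 tbsp + 2 tsp = 8/3 tbsp) × 5/2 ÷ 16 tbsp/cup × 100 g/cup ≈ 42 g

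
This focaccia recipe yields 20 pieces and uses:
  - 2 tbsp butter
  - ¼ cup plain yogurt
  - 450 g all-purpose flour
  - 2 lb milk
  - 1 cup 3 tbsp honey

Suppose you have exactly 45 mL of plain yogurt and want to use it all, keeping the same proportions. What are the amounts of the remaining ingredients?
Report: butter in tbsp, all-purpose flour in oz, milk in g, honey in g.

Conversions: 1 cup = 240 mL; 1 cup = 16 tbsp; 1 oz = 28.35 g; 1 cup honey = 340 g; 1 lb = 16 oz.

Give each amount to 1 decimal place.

The original recipe has 60 mL of plain yogurt, so the scaling factor is 45 ÷ 60 = 3/4 = 0.75.
butter: 2 tbsp × 3/4 = 1.5 tbsp
all-purpose flour: 450 g × 3/4 ÷ 28.35 g/oz ≈ 11.9 oz
milk: 2 lb × 3/4 × 16 oz/lb × 28.35 g/oz = 680.4 g
honey: (1 cup + 3 tbsp = 1.1875 cup) × 3/4 × 340 g/cup ≈ 302.8 g

butter: 1.5 tbsp; all-purpose flour: 11.9 oz; milk: 680.4 g; honey: 302.8 g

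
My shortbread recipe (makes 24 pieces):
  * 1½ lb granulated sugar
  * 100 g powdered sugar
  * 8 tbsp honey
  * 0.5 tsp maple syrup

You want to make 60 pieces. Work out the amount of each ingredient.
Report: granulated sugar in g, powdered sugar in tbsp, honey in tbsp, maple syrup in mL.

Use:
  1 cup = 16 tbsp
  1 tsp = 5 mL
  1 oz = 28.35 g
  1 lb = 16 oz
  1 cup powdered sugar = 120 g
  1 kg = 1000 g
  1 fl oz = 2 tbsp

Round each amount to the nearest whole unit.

Scaling factor: 60/24 = 5/2 = 2.5.
granulated sugar: 1.5 lb × 5/2 × 16 oz/lb × 28.35 g/oz = 1701 g
powdered sugar: 100 g × 5/2 ÷ 120 g/cup × 16 tbsp/cup ≈ 33 tbsp
honey: 8 tbsp × 5/2 = 20 tbsp
maple syrup: 0.5 tsp × 5/2 × 5 mL/tsp ≈ 6 mL

granulated sugar: 1701 g; powdered sugar: 33 tbsp; honey: 20 tbsp; maple syrup: 6 mL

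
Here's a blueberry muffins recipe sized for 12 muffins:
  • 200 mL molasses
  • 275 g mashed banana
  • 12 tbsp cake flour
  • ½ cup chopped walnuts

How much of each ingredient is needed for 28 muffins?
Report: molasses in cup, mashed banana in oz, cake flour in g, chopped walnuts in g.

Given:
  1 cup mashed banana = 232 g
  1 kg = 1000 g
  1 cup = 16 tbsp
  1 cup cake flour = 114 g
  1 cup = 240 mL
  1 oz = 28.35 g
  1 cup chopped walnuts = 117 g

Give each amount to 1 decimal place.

Scaling factor: 28/12 = 7/3.
molasses: 200 mL × 7/3 ÷ 240 mL/cup ≈ 1.9 cup
mashed banana: 275 g × 7/3 ÷ 28.35 g/oz ≈ 22.6 oz
cake flour: 12 tbsp × 7/3 ÷ 16 tbsp/cup × 114 g/cup = 199.5 g
chopped walnuts: 0.5 cup × 7/3 × 117 g/cup = 136.5 g

molasses: 1.9 cup; mashed banana: 22.6 oz; cake flour: 199.5 g; chopped walnuts: 136.5 g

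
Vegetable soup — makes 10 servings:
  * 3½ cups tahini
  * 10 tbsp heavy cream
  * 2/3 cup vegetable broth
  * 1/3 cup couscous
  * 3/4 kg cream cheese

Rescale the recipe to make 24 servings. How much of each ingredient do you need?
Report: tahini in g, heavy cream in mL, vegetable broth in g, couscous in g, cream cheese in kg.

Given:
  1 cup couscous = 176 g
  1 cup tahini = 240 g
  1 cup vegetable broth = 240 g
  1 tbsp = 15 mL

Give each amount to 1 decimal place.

tahini: 2016.0 g; heavy cream: 360.0 mL; vegetable broth: 384.0 g; couscous: 140.8 g; cream cheese: 1.8 kg

Scaling factor: 24/10 = 12/5 = 2.4.
tahini: 3.5 cup × 12/5 × 240 g/cup = 2016.0 g
heavy cream: 10 tbsp × 12/5 × 15 mL/tbsp = 360.0 mL
vegetable broth: 2/3 cup × 12/5 × 240 g/cup = 384.0 g
couscous: 1/3 cup × 12/5 × 176 g/cup = 140.8 g
cream cheese: 0.75 kg × 12/5 = 1.8 kg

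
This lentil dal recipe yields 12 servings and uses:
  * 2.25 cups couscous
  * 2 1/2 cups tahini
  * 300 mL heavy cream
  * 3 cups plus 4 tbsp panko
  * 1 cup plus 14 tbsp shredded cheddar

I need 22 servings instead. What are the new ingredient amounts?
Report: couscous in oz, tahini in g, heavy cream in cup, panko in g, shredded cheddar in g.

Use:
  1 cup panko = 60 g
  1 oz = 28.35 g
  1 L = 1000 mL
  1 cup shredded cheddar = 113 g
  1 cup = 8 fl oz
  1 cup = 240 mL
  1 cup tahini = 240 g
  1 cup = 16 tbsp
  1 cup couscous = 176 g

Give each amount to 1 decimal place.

Scaling factor: 22/12 = 11/6.
couscous: 2.25 cup × 11/6 × 176 g/cup ÷ 28.35 g/oz ≈ 25.6 oz
tahini: 2.5 cup × 11/6 × 240 g/cup = 1100.0 g
heavy cream: 300 mL × 11/6 ÷ 240 mL/cup ≈ 2.3 cup
panko: (3 cup + 4 tbsp = 3.25 cup) × 11/6 × 60 g/cup = 357.5 g
shredded cheddar: (1 cup + 14 tbsp = 1.875 cup) × 11/6 × 113 g/cup ≈ 388.4 g

couscous: 25.6 oz; tahini: 1100.0 g; heavy cream: 2.3 cup; panko: 357.5 g; shredded cheddar: 388.4 g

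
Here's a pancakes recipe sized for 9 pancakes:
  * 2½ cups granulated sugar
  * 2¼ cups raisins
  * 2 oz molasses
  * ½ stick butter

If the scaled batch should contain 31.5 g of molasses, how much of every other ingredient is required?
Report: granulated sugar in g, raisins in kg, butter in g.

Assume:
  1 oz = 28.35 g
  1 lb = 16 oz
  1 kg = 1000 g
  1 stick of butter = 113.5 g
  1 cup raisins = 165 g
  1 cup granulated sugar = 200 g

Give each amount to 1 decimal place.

granulated sugar: 277.8 g; raisins: 0.2 kg; butter: 31.5 g

The original recipe has 56.7 g of molasses, so the scaling factor is 31.5 ÷ 56.7 = 5/9.
granulated sugar: 2.5 cup × 5/9 × 200 g/cup ≈ 277.8 g
raisins: 2.25 cup × 5/9 × 165 g/cup ÷ 1000 g/kg ≈ 0.2 kg
butter: 0.5 stick × 5/9 × 113.5 g/stick ≈ 31.5 g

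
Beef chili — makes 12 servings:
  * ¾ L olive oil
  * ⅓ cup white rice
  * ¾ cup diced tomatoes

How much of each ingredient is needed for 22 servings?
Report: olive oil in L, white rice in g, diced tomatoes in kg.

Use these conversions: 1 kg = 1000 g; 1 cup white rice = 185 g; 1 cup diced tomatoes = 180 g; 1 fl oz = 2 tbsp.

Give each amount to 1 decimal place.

Scaling factor: 22/12 = 11/6.
olive oil: 0.75 L × 11/6 ≈ 1.4 L
white rice: 1/3 cup × 11/6 × 185 g/cup ≈ 113.1 g
diced tomatoes: 0.75 cup × 11/6 × 180 g/cup ÷ 1000 g/kg ≈ 0.2 kg

olive oil: 1.4 L; white rice: 113.1 g; diced tomatoes: 0.2 kg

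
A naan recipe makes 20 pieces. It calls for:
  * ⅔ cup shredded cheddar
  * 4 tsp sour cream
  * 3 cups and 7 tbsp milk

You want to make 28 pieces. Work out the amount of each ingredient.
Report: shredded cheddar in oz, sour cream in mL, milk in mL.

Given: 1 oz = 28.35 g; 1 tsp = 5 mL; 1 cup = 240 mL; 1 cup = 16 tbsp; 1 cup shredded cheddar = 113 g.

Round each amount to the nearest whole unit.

Scaling factor: 28/20 = 7/5 = 1.4.
shredded cheddar: 2/3 cup × 7/5 × 113 g/cup ÷ 28.35 g/oz ≈ 4 oz
sour cream: 4 tsp × 7/5 × 5 mL/tsp = 28 mL
milk: (3 cup + 7 tbsp = 3.4375 cup) × 7/5 × 240 mL/cup = 1155 mL

shredded cheddar: 4 oz; sour cream: 28 mL; milk: 1155 mL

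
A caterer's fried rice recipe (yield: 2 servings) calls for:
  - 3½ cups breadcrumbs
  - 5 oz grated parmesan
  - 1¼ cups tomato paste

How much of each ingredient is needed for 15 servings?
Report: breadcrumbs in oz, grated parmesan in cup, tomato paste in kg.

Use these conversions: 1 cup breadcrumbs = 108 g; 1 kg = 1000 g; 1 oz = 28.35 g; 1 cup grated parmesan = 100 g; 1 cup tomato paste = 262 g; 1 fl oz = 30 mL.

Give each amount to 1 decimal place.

breadcrumbs: 100.0 oz; grated parmesan: 10.6 cup; tomato paste: 2.5 kg

Scaling factor: 15/2 = 7.5.
breadcrumbs: 3.5 cup × 15/2 × 108 g/cup ÷ 28.35 g/oz = 100.0 oz
grated parmesan: 5 oz × 15/2 × 28.35 g/oz ÷ 100 g/cup ≈ 10.6 cup
tomato paste: 1.25 cup × 15/2 × 262 g/cup ÷ 1000 g/kg ≈ 2.5 kg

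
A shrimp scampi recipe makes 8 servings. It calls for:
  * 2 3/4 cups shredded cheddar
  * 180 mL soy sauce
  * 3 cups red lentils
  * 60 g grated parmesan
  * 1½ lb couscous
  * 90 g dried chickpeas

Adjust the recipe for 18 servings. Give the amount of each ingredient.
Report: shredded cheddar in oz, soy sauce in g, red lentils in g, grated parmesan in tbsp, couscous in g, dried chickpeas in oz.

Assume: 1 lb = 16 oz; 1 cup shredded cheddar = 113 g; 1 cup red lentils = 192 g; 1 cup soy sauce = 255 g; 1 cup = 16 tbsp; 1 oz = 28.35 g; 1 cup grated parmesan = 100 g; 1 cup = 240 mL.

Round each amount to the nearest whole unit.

shredded cheddar: 25 oz; soy sauce: 430 g; red lentils: 1296 g; grated parmesan: 22 tbsp; couscous: 1531 g; dried chickpeas: 7 oz

Scaling factor: 18/8 = 9/4 = 2.25.
shredded cheddar: 2.75 cup × 9/4 × 113 g/cup ÷ 28.35 g/oz ≈ 25 oz
soy sauce: 180 mL × 9/4 ÷ 240 mL/cup × 255 g/cup ≈ 430 g
red lentils: 3 cup × 9/4 × 192 g/cup = 1296 g
grated parmesan: 60 g × 9/4 ÷ 100 g/cup × 16 tbsp/cup ≈ 22 tbsp
couscous: 1.5 lb × 9/4 × 16 oz/lb × 28.35 g/oz ≈ 1531 g
dried chickpeas: 90 g × 9/4 ÷ 28.35 g/oz ≈ 7 oz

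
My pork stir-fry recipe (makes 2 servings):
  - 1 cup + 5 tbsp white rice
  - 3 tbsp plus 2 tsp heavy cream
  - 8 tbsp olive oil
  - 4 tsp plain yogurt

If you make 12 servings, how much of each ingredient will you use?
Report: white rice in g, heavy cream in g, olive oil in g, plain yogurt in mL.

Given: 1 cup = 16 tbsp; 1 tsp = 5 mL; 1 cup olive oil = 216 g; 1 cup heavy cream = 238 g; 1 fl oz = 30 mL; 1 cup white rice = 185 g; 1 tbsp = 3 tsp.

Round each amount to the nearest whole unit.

Scaling factor: 12/2 = 6.
white rice: (1 cup + 5 tbsp = 1.3125 cup) × 6 × 185 g/cup ≈ 1457 g
heavy cream: (3 tbsp + 2 tsp = 11/3 tbsp) × 6 ÷ 16 tbsp/cup × 238 g/cup ≈ 327 g
olive oil: 8 tbsp × 6 ÷ 16 tbsp/cup × 216 g/cup = 648 g
plain yogurt: 4 tsp × 6 × 5 mL/tsp = 120 mL

white rice: 1457 g; heavy cream: 327 g; olive oil: 648 g; plain yogurt: 120 mL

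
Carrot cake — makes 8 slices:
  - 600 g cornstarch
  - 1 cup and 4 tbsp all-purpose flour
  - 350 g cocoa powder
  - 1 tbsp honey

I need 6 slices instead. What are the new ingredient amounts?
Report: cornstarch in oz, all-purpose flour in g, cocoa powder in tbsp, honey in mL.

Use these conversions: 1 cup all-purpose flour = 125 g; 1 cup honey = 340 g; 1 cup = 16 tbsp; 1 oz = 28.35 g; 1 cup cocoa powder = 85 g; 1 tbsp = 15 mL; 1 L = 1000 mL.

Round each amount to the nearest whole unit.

cornstarch: 16 oz; all-purpose flour: 117 g; cocoa powder: 49 tbsp; honey: 11 mL

Scaling factor: 6/8 = 3/4 = 0.75.
cornstarch: 600 g × 3/4 ÷ 28.35 g/oz ≈ 16 oz
all-purpose flour: (1 cup + 4 tbsp = 1.25 cup) × 3/4 × 125 g/cup ≈ 117 g
cocoa powder: 350 g × 3/4 ÷ 85 g/cup × 16 tbsp/cup ≈ 49 tbsp
honey: 1 tbsp × 3/4 × 15 mL/tbsp ≈ 11 mL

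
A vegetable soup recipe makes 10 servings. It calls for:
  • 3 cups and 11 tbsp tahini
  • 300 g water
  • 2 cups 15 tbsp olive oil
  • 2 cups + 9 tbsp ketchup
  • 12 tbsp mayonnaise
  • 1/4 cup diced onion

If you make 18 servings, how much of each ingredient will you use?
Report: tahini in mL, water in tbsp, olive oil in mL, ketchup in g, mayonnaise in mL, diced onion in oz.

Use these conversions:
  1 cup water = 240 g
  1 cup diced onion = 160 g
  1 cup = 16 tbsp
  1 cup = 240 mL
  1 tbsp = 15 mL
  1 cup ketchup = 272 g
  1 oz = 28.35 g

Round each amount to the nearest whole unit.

Scaling factor: 18/10 = 9/5 = 1.8.
tahini: (3 cup + 11 tbsp = 3.6875 cup) × 9/5 × 240 mL/cup = 1593 mL
water: 300 g × 9/5 ÷ 240 g/cup × 16 tbsp/cup = 36 tbsp
olive oil: (2 cup + 15 tbsp = 2.9375 cup) × 9/5 × 240 mL/cup = 1269 mL
ketchup: (2 cup + 9 tbsp = 2.5625 cup) × 9/5 × 272 g/cup ≈ 1255 g
mayonnaise: 12 tbsp × 9/5 × 15 mL/tbsp = 324 mL
diced onion: 0.25 cup × 9/5 × 160 g/cup ÷ 28.35 g/oz ≈ 3 oz

tahini: 1593 mL; water: 36 tbsp; olive oil: 1269 mL; ketchup: 1255 g; mayonnaise: 324 mL; diced onion: 3 oz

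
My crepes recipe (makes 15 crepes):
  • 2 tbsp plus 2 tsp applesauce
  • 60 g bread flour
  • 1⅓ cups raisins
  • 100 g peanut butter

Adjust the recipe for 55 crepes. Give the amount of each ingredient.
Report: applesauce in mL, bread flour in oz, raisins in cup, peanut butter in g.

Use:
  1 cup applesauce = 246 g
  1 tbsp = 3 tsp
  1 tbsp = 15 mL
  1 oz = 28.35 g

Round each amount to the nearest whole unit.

applesauce: 147 mL; bread flour: 8 oz; raisins: 5 cup; peanut butter: 367 g

Scaling factor: 55/15 = 11/3.
applesauce: (2 tbsp + 2 tsp = 8/3 tbsp) × 11/3 × 15 mL/tbsp ≈ 147 mL
bread flour: 60 g × 11/3 ÷ 28.35 g/oz ≈ 8 oz
raisins: 4/3 cup × 11/3 ≈ 5 cup
peanut butter: 100 g × 11/3 ≈ 367 g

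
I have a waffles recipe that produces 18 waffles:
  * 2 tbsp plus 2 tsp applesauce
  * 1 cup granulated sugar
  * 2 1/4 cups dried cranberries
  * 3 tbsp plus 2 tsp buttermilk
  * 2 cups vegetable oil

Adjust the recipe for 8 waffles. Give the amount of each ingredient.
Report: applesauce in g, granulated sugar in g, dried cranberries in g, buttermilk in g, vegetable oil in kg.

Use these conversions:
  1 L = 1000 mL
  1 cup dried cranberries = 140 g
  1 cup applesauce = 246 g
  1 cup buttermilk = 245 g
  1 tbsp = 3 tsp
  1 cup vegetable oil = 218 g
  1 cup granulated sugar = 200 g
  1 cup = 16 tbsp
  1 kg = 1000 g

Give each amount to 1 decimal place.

Scaling factor: 8/18 = 4/9.
applesauce: (2 tbsp + 2 tsp = 8/3 tbsp) × 4/9 ÷ 16 tbsp/cup × 246 g/cup ≈ 18.2 g
granulated sugar: 1 cup × 4/9 × 200 g/cup ≈ 88.9 g
dried cranberries: 2.25 cup × 4/9 × 140 g/cup = 140.0 g
buttermilk: (3 tbsp + 2 tsp = 11/3 tbsp) × 4/9 ÷ 16 tbsp/cup × 245 g/cup ≈ 25.0 g
vegetable oil: 2 cup × 4/9 × 218 g/cup ÷ 1000 g/kg ≈ 0.2 kg

applesauce: 18.2 g; granulated sugar: 88.9 g; dried cranberries: 140.0 g; buttermilk: 25.0 g; vegetable oil: 0.2 kg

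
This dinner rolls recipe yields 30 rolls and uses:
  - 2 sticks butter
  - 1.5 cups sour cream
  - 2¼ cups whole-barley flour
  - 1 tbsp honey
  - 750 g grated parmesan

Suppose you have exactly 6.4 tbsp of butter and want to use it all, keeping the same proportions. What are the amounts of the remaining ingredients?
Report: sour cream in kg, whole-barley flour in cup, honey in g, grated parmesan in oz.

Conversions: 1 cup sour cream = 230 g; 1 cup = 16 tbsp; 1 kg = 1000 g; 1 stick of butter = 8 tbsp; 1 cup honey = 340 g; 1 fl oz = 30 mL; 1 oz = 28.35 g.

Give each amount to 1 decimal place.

sour cream: 0.1 kg; whole-barley flour: 0.9 cup; honey: 8.5 g; grated parmesan: 10.6 oz

The original recipe has 16 tbsp of butter, so the scaling factor is 6.4 ÷ 16 = 2/5 = 0.4.
sour cream: 1.5 cup × 2/5 × 230 g/cup ÷ 1000 g/kg ≈ 0.1 kg
whole-barley flour: 2.25 cup × 2/5 = 0.9 cup
honey: 1 tbsp × 2/5 ÷ 16 tbsp/cup × 340 g/cup = 8.5 g
grated parmesan: 750 g × 2/5 ÷ 28.35 g/oz ≈ 10.6 oz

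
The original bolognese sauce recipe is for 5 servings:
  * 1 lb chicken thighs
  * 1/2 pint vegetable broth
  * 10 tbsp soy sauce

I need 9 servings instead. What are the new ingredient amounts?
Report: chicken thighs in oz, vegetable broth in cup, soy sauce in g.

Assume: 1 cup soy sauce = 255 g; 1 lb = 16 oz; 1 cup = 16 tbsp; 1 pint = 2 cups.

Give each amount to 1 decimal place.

chicken thighs: 28.8 oz; vegetable broth: 1.8 cup; soy sauce: 286.9 g

Scaling factor: 9/5 = 1.8.
chicken thighs: 1 lb × 9/5 × 16 oz/lb = 28.8 oz
vegetable broth: 0.5 pint × 9/5 × 2 cup/pint = 1.8 cup
soy sauce: 10 tbsp × 9/5 ÷ 16 tbsp/cup × 255 g/cup ≈ 286.9 g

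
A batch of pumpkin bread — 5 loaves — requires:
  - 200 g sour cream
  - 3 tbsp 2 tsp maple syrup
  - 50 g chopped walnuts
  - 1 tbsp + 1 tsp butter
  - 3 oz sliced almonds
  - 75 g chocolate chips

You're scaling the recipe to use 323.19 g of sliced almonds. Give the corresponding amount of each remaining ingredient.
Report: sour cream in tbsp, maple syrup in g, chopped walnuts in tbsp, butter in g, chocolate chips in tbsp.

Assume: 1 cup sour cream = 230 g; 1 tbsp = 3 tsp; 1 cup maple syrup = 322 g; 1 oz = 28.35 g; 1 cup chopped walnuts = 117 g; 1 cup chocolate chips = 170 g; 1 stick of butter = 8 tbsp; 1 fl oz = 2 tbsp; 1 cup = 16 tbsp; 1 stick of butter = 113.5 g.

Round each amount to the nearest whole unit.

The original recipe has 85.05 g of sliced almonds, so the scaling factor is 323.19 ÷ 85.05 = 19/5 = 3.8.
sour cream: 200 g × 19/5 ÷ 230 g/cup × 16 tbsp/cup ≈ 53 tbsp
maple syrup: (3 tbsp + 2 tsp = 11/3 tbsp) × 19/5 ÷ 16 tbsp/cup × 322 g/cup ≈ 280 g
chopped walnuts: 50 g × 19/5 ÷ 117 g/cup × 16 tbsp/cup ≈ 26 tbsp
butter: (1 tbsp + 1 tsp = 4/3 tbsp) × 19/5 ÷ 8 tbsp/stick × 113.5 g/stick ≈ 72 g
chocolate chips: 75 g × 19/5 ÷ 170 g/cup × 16 tbsp/cup ≈ 27 tbsp

sour cream: 53 tbsp; maple syrup: 280 g; chopped walnuts: 26 tbsp; butter: 72 g; chocolate chips: 27 tbsp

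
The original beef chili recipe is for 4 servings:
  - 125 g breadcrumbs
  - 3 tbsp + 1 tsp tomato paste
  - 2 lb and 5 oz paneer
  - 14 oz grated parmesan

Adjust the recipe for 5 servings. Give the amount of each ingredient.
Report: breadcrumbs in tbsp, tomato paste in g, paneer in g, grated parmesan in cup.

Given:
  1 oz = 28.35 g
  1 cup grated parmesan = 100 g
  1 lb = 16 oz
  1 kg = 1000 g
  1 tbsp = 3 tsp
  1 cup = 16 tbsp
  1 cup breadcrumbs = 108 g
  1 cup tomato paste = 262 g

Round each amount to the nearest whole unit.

breadcrumbs: 23 tbsp; tomato paste: 68 g; paneer: 1311 g; grated parmesan: 5 cup

Scaling factor: 5/4 = 1.25.
breadcrumbs: 125 g × 5/4 ÷ 108 g/cup × 16 tbsp/cup ≈ 23 tbsp
tomato paste: (3 tbsp + 1 tsp = 10/3 tbsp) × 5/4 ÷ 16 tbsp/cup × 262 g/cup ≈ 68 g
paneer: (2 lb + 5 oz = 2.3125 lb) × 5/4 × 16 oz/lb × 28.35 g/oz ≈ 1311 g
grated parmesan: 14 oz × 5/4 × 28.35 g/oz ÷ 100 g/cup ≈ 5 cup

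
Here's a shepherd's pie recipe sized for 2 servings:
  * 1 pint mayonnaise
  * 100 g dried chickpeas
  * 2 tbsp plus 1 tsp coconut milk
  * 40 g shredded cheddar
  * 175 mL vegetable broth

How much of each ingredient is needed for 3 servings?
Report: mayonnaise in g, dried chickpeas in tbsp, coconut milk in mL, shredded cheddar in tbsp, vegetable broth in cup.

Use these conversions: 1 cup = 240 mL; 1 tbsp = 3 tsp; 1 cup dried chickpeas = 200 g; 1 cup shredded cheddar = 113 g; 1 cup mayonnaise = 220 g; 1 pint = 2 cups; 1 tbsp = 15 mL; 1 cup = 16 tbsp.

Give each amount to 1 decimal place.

mayonnaise: 660.0 g; dried chickpeas: 12.0 tbsp; coconut milk: 52.5 mL; shredded cheddar: 8.5 tbsp; vegetable broth: 1.1 cup

Scaling factor: 3/2 = 1.5.
mayonnaise: 1 pint × 3/2 × 2 cup/pint × 220 g/cup = 660.0 g
dried chickpeas: 100 g × 3/2 ÷ 200 g/cup × 16 tbsp/cup = 12.0 tbsp
coconut milk: (2 tbsp + 1 tsp = 7/3 tbsp) × 3/2 × 15 mL/tbsp = 52.5 mL
shredded cheddar: 40 g × 3/2 ÷ 113 g/cup × 16 tbsp/cup ≈ 8.5 tbsp
vegetable broth: 175 mL × 3/2 ÷ 240 mL/cup ≈ 1.1 cup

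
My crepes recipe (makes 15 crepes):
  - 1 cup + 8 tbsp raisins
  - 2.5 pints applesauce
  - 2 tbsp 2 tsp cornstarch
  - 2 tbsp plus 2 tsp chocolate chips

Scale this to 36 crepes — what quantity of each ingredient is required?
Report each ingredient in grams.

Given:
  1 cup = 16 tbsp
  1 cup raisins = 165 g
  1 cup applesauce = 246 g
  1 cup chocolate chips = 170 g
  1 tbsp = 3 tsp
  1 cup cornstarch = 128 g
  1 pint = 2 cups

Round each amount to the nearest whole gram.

Scaling factor: 36/15 = 12/5 = 2.4.
raisins: (1 cup + 8 tbsp = 1.5 cup) × 12/5 × 165 g/cup = 594 g
applesauce: 2.5 pint × 12/5 × 2 cup/pint × 246 g/cup = 2952 g
cornstarch: (2 tbsp + 2 tsp = 8/3 tbsp) × 12/5 ÷ 16 tbsp/cup × 128 g/cup ≈ 51 g
chocolate chips: (2 tbsp + 2 tsp = 8/3 tbsp) × 12/5 ÷ 16 tbsp/cup × 170 g/cup = 68 g

raisins: 594 g; applesauce: 2952 g; cornstarch: 51 g; chocolate chips: 68 g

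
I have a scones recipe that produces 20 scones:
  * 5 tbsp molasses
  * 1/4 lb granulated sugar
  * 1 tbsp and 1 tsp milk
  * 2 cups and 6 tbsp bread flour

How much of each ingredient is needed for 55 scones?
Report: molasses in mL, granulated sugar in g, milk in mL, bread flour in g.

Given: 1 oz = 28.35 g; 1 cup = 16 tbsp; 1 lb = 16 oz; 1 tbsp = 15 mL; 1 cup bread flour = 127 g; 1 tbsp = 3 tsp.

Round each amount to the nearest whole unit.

Scaling factor: 55/20 = 11/4 = 2.75.
molasses: 5 tbsp × 11/4 × 15 mL/tbsp ≈ 206 mL
granulated sugar: 0.25 lb × 11/4 × 16 oz/lb × 28.35 g/oz ≈ 312 g
milk: (1 tbsp + 1 tsp = 4/3 tbsp) × 11/4 × 15 mL/tbsp = 55 mL
bread flour: (2 cup + 6 tbsp = 2.375 cup) × 11/4 × 127 g/cup ≈ 829 g

molasses: 206 mL; granulated sugar: 312 g; milk: 55 mL; bread flour: 829 g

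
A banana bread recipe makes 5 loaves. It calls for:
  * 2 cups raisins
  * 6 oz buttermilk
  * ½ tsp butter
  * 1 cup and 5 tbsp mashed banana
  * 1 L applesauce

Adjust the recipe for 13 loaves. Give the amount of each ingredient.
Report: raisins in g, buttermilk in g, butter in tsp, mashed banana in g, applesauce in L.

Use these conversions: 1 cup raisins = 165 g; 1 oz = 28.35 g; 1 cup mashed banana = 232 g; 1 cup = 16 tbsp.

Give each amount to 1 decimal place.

Scaling factor: 13/5 = 2.6.
raisins: 2 cup × 13/5 × 165 g/cup = 858.0 g
buttermilk: 6 oz × 13/5 × 28.35 g/oz ≈ 442.3 g
butter: 0.5 tsp × 13/5 = 1.3 tsp
mashed banana: (1 cup + 5 tbsp = 1.3125 cup) × 13/5 × 232 g/cup = 791.7 g
applesauce: 1 L × 13/5 = 2.6 L

raisins: 858.0 g; buttermilk: 442.3 g; butter: 1.3 tsp; mashed banana: 791.7 g; applesauce: 2.6 L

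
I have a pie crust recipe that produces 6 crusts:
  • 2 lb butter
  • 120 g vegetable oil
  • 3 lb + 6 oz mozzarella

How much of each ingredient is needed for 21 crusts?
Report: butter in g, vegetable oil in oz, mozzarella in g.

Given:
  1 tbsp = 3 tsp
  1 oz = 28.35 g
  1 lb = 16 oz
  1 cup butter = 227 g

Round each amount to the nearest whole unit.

butter: 3175 g; vegetable oil: 15 oz; mozzarella: 5358 g

Scaling factor: 21/6 = 7/2 = 3.5.
butter: 2 lb × 7/2 × 16 oz/lb × 28.35 g/oz ≈ 3175 g
vegetable oil: 120 g × 7/2 ÷ 28.35 g/oz ≈ 15 oz
mozzarella: (3 lb + 6 oz = 3.375 lb) × 7/2 × 16 oz/lb × 28.35 g/oz ≈ 5358 g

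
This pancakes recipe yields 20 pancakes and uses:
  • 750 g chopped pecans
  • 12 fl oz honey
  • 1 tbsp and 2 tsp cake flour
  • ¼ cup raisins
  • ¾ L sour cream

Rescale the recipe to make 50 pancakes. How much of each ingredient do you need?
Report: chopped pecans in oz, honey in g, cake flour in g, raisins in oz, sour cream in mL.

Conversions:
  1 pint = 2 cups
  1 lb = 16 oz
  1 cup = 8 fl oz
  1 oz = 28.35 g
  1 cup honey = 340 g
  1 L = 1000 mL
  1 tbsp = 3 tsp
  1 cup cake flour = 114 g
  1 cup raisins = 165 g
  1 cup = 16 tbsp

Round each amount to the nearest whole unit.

Scaling factor: 50/20 = 5/2 = 2.5.
chopped pecans: 750 g × 5/2 ÷ 28.35 g/oz ≈ 66 oz
honey: 12 fl oz × 5/2 ÷ 8 fl oz/cup × 340 g/cup = 1275 g
cake flour: (1 tbsp + 2 tsp = 5/3 tbsp) × 5/2 ÷ 16 tbsp/cup × 114 g/cup ≈ 30 g
raisins: 0.25 cup × 5/2 × 165 g/cup ÷ 28.35 g/oz ≈ 4 oz
sour cream: 0.75 L × 5/2 × 1000 mL/L = 1875 mL

chopped pecans: 66 oz; honey: 1275 g; cake flour: 30 g; raisins: 4 oz; sour cream: 1875 mL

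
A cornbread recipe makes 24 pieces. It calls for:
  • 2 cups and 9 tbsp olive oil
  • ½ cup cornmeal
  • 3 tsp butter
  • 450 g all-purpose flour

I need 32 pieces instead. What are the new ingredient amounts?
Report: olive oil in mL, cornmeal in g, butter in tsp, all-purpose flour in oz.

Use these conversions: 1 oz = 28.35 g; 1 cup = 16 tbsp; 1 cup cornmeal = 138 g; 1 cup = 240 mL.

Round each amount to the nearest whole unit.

olive oil: 820 mL; cornmeal: 92 g; butter: 4 tsp; all-purpose flour: 21 oz

Scaling factor: 32/24 = 4/3.
olive oil: (2 cup + 9 tbsp = 2.5625 cup) × 4/3 × 240 mL/cup = 820 mL
cornmeal: 0.5 cup × 4/3 × 138 g/cup = 92 g
butter: 3 tsp × 4/3 = 4 tsp
all-purpose flour: 450 g × 4/3 ÷ 28.35 g/oz ≈ 21 oz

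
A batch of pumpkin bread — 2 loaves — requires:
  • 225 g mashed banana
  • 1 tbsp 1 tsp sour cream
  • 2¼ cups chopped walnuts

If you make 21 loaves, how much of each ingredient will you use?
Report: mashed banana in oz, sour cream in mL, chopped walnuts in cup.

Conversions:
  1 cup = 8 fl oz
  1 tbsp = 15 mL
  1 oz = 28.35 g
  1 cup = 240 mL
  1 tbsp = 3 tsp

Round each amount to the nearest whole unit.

mashed banana: 83 oz; sour cream: 210 mL; chopped walnuts: 24 cup

Scaling factor: 21/2 = 10.5.
mashed banana: 225 g × 21/2 ÷ 28.35 g/oz ≈ 83 oz
sour cream: (1 tbsp + 1 tsp = 4/3 tbsp) × 21/2 × 15 mL/tbsp = 210 mL
chopped walnuts: 2.25 cup × 21/2 ≈ 24 cup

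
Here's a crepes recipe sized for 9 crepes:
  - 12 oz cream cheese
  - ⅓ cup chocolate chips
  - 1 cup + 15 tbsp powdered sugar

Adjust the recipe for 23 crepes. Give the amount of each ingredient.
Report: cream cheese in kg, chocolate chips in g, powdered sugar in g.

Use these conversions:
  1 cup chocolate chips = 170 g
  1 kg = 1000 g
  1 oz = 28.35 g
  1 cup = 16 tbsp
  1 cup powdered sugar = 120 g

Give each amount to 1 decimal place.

Scaling factor: 23/9.
cream cheese: 12 oz × 23/9 × 28.35 g/oz ÷ 1000 g/kg ≈ 0.9 kg
chocolate chips: 1/3 cup × 23/9 × 170 g/cup ≈ 144.8 g
powdered sugar: (1 cup + 15 tbsp = 1.9375 cup) × 23/9 × 120 g/cup ≈ 594.2 g

cream cheese: 0.9 kg; chocolate chips: 144.8 g; powdered sugar: 594.2 g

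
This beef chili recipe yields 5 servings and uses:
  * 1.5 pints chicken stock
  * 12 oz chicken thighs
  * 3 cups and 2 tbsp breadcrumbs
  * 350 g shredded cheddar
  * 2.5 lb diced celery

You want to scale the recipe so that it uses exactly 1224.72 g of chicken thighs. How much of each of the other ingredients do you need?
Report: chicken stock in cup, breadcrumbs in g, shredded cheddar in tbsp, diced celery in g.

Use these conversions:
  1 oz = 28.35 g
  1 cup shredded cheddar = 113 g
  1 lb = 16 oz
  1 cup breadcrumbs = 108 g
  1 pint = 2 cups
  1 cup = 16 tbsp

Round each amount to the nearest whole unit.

The original recipe has 340.2 g of chicken thighs, so the scaling factor is 1224.72 ÷ 340.2 = 18/5 = 3.6.
chicken stock: 1.5 pint × 18/5 × 2 cup/pint ≈ 11 cup
breadcrumbs: (3 cup + 2 tbsp = 3.125 cup) × 18/5 × 108 g/cup = 1215 g
shredded cheddar: 350 g × 18/5 ÷ 113 g/cup × 16 tbsp/cup ≈ 178 tbsp
diced celery: 2.5 lb × 18/5 × 16 oz/lb × 28.35 g/oz ≈ 4082 g

chicken stock: 11 cup; breadcrumbs: 1215 g; shredded cheddar: 178 tbsp; diced celery: 4082 g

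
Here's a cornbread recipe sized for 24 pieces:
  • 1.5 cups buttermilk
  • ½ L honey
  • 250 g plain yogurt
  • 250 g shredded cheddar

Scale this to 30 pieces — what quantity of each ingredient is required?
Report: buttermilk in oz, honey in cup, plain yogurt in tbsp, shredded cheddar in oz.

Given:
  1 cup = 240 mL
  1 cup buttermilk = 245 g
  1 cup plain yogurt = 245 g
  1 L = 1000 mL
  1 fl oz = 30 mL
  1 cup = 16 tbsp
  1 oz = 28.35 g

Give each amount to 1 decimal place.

Scaling factor: 30/24 = 5/4 = 1.25.
buttermilk: 1.5 cup × 5/4 × 245 g/cup ÷ 28.35 g/oz ≈ 16.2 oz
honey: 0.5 L × 5/4 × 1000 mL/L ÷ 240 mL/cup ≈ 2.6 cup
plain yogurt: 250 g × 5/4 ÷ 245 g/cup × 16 tbsp/cup ≈ 20.4 tbsp
shredded cheddar: 250 g × 5/4 ÷ 28.35 g/oz ≈ 11.0 oz

buttermilk: 16.2 oz; honey: 2.6 cup; plain yogurt: 20.4 tbsp; shredded cheddar: 11.0 oz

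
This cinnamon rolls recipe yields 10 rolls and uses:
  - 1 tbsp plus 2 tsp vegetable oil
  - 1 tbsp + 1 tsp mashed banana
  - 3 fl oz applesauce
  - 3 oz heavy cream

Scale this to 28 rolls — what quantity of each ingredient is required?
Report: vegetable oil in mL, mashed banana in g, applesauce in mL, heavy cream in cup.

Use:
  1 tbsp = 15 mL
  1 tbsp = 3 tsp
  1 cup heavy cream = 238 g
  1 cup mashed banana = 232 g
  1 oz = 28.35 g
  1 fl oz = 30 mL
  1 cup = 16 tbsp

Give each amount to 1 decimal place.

Scaling factor: 28/10 = 14/5 = 2.8.
vegetable oil: (1 tbsp + 2 tsp = 5/3 tbsp) × 14/5 × 15 mL/tbsp = 70.0 mL
mashed banana: (1 tbsp + 1 tsp = 4/3 tbsp) × 14/5 ÷ 16 tbsp/cup × 232 g/cup ≈ 54.1 g
applesauce: 3 fl oz × 14/5 × 30 mL/fl oz = 252.0 mL
heavy cream: 3 oz × 14/5 × 28.35 g/oz ÷ 238 g/cup ≈ 1.0 cup

vegetable oil: 70.0 mL; mashed banana: 54.1 g; applesauce: 252.0 mL; heavy cream: 1.0 cup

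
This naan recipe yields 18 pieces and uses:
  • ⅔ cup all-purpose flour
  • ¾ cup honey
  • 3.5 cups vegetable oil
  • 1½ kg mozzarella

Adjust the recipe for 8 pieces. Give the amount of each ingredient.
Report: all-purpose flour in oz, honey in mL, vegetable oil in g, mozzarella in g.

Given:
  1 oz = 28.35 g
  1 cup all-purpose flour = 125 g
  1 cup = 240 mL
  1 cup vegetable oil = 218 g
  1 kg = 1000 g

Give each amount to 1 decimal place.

all-purpose flour: 1.3 oz; honey: 80.0 mL; vegetable oil: 339.1 g; mozzarella: 666.7 g

Scaling factor: 8/18 = 4/9.
all-purpose flour: 2/3 cup × 4/9 × 125 g/cup ÷ 28.35 g/oz ≈ 1.3 oz
honey: 0.75 cup × 4/9 × 240 mL/cup = 80.0 mL
vegetable oil: 3.5 cup × 4/9 × 218 g/cup ≈ 339.1 g
mozzarella: 1.5 kg × 4/9 × 1000 g/kg ≈ 666.7 g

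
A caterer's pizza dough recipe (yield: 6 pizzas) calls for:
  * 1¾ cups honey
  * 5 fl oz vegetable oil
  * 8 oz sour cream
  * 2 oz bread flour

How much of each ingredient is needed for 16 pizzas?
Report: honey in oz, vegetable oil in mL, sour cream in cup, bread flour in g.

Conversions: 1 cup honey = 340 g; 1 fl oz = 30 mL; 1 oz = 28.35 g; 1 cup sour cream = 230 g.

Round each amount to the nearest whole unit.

Scaling factor: 16/6 = 8/3.
honey: 1.75 cup × 8/3 × 340 g/cup ÷ 28.35 g/oz ≈ 56 oz
vegetable oil: 5 fl oz × 8/3 × 30 mL/fl oz = 400 mL
sour cream: 8 oz × 8/3 × 28.35 g/oz ÷ 230 g/cup ≈ 3 cup
bread flour: 2 oz × 8/3 × 28.35 g/oz ≈ 151 g

honey: 56 oz; vegetable oil: 400 mL; sour cream: 3 cup; bread flour: 151 g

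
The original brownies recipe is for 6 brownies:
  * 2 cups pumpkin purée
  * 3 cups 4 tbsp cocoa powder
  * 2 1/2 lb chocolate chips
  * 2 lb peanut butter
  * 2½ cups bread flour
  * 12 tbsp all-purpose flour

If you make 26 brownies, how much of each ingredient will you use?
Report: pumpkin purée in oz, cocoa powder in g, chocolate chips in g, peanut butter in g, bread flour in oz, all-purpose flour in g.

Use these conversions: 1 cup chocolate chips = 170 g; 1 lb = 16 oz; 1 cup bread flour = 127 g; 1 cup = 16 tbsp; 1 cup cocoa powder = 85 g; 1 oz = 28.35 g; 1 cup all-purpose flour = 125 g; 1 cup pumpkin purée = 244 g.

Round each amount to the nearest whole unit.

pumpkin purée: 75 oz; cocoa powder: 1197 g; chocolate chips: 4914 g; peanut butter: 3931 g; bread flour: 49 oz; all-purpose flour: 406 g

Scaling factor: 26/6 = 13/3.
pumpkin purée: 2 cup × 13/3 × 244 g/cup ÷ 28.35 g/oz ≈ 75 oz
cocoa powder: (3 cup + 4 tbsp = 3.25 cup) × 13/3 × 85 g/cup ≈ 1197 g
chocolate chips: 2.5 lb × 13/3 × 16 oz/lb × 28.35 g/oz = 4914 g
peanut butter: 2 lb × 13/3 × 16 oz/lb × 28.35 g/oz ≈ 3931 g
bread flour: 2.5 cup × 13/3 × 127 g/cup ÷ 28.35 g/oz ≈ 49 oz
all-purpose flour: 12 tbsp × 13/3 ÷ 16 tbsp/cup × 125 g/cup ≈ 406 g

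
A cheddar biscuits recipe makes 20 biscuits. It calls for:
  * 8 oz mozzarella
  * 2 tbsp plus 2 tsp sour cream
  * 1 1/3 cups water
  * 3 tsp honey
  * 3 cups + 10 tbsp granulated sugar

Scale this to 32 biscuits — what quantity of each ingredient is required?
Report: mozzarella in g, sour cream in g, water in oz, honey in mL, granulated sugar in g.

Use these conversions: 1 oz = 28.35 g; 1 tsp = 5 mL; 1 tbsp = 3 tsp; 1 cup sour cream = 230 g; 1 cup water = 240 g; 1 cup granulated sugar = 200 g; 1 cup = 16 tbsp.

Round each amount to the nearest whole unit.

Scaling factor: 32/20 = 8/5 = 1.6.
mozzarella: 8 oz × 8/5 × 28.35 g/oz ≈ 363 g
sour cream: (2 tbsp + 2 tsp = 8/3 tbsp) × 8/5 ÷ 16 tbsp/cup × 230 g/cup ≈ 61 g
water: 4/3 cup × 8/5 × 240 g/cup ÷ 28.35 g/oz ≈ 18 oz
honey: 3 tsp × 8/5 × 5 mL/tsp = 24 mL
granulated sugar: (3 cup + 10 tbsp = 3.625 cup) × 8/5 × 200 g/cup = 1160 g

mozzarella: 363 g; sour cream: 61 g; water: 18 oz; honey: 24 mL; granulated sugar: 1160 g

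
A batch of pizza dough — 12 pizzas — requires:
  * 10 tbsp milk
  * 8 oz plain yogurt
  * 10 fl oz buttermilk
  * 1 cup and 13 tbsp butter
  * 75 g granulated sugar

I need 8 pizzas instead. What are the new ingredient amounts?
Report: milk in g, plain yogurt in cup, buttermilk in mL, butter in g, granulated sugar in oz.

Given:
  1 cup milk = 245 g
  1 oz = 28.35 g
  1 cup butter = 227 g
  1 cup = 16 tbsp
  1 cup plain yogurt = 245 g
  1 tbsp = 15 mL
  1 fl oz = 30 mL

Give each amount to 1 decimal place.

milk: 102.1 g; plain yogurt: 0.6 cup; buttermilk: 200.0 mL; butter: 274.3 g; granulated sugar: 1.8 oz

Scaling factor: 8/12 = 2/3.
milk: 10 tbsp × 2/3 ÷ 16 tbsp/cup × 245 g/cup ≈ 102.1 g
plain yogurt: 8 oz × 2/3 × 28.35 g/oz ÷ 245 g/cup ≈ 0.6 cup
buttermilk: 10 fl oz × 2/3 × 30 mL/fl oz = 200.0 mL
butter: (1 cup + 13 tbsp = 1.8125 cup) × 2/3 × 227 g/cup ≈ 274.3 g
granulated sugar: 75 g × 2/3 ÷ 28.35 g/oz ≈ 1.8 oz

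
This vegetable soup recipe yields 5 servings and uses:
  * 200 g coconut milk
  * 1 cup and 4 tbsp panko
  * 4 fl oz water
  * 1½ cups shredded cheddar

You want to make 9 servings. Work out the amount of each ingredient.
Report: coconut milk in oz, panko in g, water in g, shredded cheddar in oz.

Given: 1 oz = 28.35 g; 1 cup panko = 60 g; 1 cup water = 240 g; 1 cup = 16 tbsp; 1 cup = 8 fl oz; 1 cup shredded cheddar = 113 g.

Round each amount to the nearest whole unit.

Scaling factor: 9/5 = 1.8.
coconut milk: 200 g × 9/5 ÷ 28.35 g/oz ≈ 13 oz
panko: (1 cup + 4 tbsp = 1.25 cup) × 9/5 × 60 g/cup = 135 g
water: 4 fl oz × 9/5 ÷ 8 fl oz/cup × 240 g/cup = 216 g
shredded cheddar: 1.5 cup × 9/5 × 113 g/cup ÷ 28.35 g/oz ≈ 11 oz

coconut milk: 13 oz; panko: 135 g; water: 216 g; shredded cheddar: 11 oz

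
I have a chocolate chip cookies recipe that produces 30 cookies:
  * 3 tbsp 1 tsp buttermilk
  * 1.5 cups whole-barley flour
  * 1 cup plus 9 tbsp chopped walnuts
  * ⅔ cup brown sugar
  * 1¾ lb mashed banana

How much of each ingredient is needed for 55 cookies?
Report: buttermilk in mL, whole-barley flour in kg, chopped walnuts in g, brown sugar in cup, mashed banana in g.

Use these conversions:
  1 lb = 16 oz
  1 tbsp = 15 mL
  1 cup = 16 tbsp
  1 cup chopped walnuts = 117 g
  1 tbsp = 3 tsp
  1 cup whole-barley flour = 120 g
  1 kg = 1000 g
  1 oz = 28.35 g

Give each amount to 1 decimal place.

buttermilk: 91.7 mL; whole-barley flour: 0.3 kg; chopped walnuts: 335.2 g; brown sugar: 1.2 cup; mashed banana: 1455.3 g

Scaling factor: 55/30 = 11/6.
buttermilk: (3 tbsp + 1 tsp = 10/3 tbsp) × 11/6 × 15 mL/tbsp ≈ 91.7 mL
whole-barley flour: 1.5 cup × 11/6 × 120 g/cup ÷ 1000 g/kg ≈ 0.3 kg
chopped walnuts: (1 cup + 9 tbsp = 1.5625 cup) × 11/6 × 117 g/cup ≈ 335.2 g
brown sugar: 2/3 cup × 11/6 ≈ 1.2 cup
mashed banana: 1.75 lb × 11/6 × 16 oz/lb × 28.35 g/oz = 1455.3 g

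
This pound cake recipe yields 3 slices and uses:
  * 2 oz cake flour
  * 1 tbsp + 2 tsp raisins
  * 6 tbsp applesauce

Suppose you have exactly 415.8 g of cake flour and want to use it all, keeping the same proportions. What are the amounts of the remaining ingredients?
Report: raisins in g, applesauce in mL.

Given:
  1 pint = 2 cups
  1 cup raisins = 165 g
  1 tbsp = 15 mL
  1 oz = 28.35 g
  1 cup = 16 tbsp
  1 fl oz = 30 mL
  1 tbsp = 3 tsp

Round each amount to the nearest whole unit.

raisins: 126 g; applesauce: 660 mL

The original recipe has 56.7 g of cake flour, so the scaling factor is 415.8 ÷ 56.7 = 22/3.
raisins: (1 tbsp + 2 tsp = 5/3 tbsp) × 22/3 ÷ 16 tbsp/cup × 165 g/cup ≈ 126 g
applesauce: 6 tbsp × 22/3 × 15 mL/tbsp = 660 mL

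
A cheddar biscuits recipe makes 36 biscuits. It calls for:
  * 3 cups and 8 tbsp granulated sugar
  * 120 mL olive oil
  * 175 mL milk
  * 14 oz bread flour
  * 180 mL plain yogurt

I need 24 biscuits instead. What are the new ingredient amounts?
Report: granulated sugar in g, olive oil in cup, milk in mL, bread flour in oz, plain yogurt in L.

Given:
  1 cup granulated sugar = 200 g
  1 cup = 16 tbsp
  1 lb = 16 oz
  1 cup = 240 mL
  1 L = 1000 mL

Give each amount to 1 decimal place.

granulated sugar: 466.7 g; olive oil: 0.3 cup; milk: 116.7 mL; bread flour: 9.3 oz; plain yogurt: 0.1 L

Scaling factor: 24/36 = 2/3.
granulated sugar: (3 cup + 8 tbsp = 3.5 cup) × 2/3 × 200 g/cup ≈ 466.7 g
olive oil: 120 mL × 2/3 ÷ 240 mL/cup ≈ 0.3 cup
milk: 175 mL × 2/3 ≈ 116.7 mL
bread flour: 14 oz × 2/3 ≈ 9.3 oz
plain yogurt: 180 mL × 2/3 ÷ 1000 mL/L ≈ 0.1 L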